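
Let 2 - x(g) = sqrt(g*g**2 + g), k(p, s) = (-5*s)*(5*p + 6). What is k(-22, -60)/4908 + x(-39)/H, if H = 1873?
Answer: -4868982/766057 - I*sqrt(59358)/1873 ≈ -6.3559 - 0.13008*I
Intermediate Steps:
k(p, s) = -5*s*(6 + 5*p) (k(p, s) = (-5*s)*(6 + 5*p) = -5*s*(6 + 5*p))
x(g) = 2 - sqrt(g + g**3) (x(g) = 2 - sqrt(g*g**2 + g) = 2 - sqrt(g**3 + g) = 2 - sqrt(g + g**3))
k(-22, -60)/4908 + x(-39)/H = -5*(-60)*(6 + 5*(-22))/4908 + (2 - sqrt(-39 + (-39)**3))/1873 = -5*(-60)*(6 - 110)*(1/4908) + (2 - sqrt(-39 - 59319))*(1/1873) = -5*(-60)*(-104)*(1/4908) + (2 - sqrt(-59358))*(1/1873) = -31200*1/4908 + (2 - I*sqrt(59358))*(1/1873) = -2600/409 + (2 - I*sqrt(59358))*(1/1873) = -2600/409 + (2/1873 - I*sqrt(59358)/1873) = -4868982/766057 - I*sqrt(59358)/1873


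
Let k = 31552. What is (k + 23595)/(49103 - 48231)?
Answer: 55147/872 ≈ 63.242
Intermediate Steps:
(k + 23595)/(49103 - 48231) = (31552 + 23595)/(49103 - 48231) = 55147/872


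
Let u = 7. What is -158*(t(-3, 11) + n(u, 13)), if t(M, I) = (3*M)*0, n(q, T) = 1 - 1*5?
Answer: 632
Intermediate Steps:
n(q, T) = -4 (n(q, T) = 1 - 5 = -4)
t(M, I) = 0
-158*(t(-3, 11) + n(u, 13)) = -158*(0 - 4) = -158*(-4) = 632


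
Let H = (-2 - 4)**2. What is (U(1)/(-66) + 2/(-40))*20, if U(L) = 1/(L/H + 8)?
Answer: -3299/3179 ≈ -1.0377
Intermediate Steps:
H = 36 (H = (-6)**2 = 36)
U(L) = 1/(8 + L/36) (U(L) = 1/(L/36 + 8) = 1/(8 + L/36))
(U(1)/(-66) + 2/(-40))*20 = ((36/(288 + 1))/(-66) + 2/(-40))*20 = ((36/289)*(-1/66) + 2*(-1/40))*20 = ((36*(1/289))*(-1/66) - 1/20)*20 = ((36/289)*(-1/66) - 1/20)*20 = (-6/3179 - 1/20)*20 = -3299/63580*20 = -3299/3179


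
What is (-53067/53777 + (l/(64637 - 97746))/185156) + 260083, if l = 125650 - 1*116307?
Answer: 85741434076603203185/329670756625108 ≈ 2.6008e+5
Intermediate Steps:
l = 9343 (l = 125650 - 116307 = 9343)
(-53067/53777 + (l/(64637 - 97746))/185156) + 260083 = (-53067/53777 + (9343/(64637 - 97746))/185156) + 260083 = (-53067*1/53777 + (9343/(-33109))*(1/185156)) + 260083 = (-53067/53777 + (9343*(-1/33109))*(1/185156)) + 260083 = (-53067/53777 - 9343/33109*1/185156) + 260083 = (-53067/53777 - 9343/6130330004) + 260083 = -325318724760779/329670756625108 + 260083 = 85741434076603203185/329670756625108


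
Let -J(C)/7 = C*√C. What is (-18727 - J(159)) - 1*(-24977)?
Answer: 6250 + 1113*√159 ≈ 20284.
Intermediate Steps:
J(C) = -7*C^(3/2) (J(C) = -7*C*√C = -7*C^(3/2))
(-18727 - J(159)) - 1*(-24977) = (-18727 - (-7)*159^(3/2)) - 1*(-24977) = (-18727 - (-7)*159*√159) + 24977 = (-18727 - (-1113)*√159) + 24977 = (-18727 + 1113*√159) + 24977 = 6250 + 1113*√159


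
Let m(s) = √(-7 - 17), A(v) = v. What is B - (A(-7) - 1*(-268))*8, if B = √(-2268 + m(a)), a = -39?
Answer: -2088 + √(-2268 + 2*I*√6) ≈ -2087.9 + 47.624*I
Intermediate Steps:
m(s) = 2*I*√6 (m(s) = √(-24) = 2*I*√6)
B = √(-2268 + 2*I*√6) ≈ 0.0514 + 47.624*I
B - (A(-7) - 1*(-268))*8 = √(-2268 + 2*I*√6) - (-7 - 1*(-268))*8 = √(-2268 + 2*I*√6) - (-7 + 268)*8 = √(-2268 + 2*I*√6) - 261*8 = √(-2268 + 2*I*√6) - 1*2088 = √(-2268 + 2*I*√6) - 2088 = -2088 + √(-2268 + 2*I*√6)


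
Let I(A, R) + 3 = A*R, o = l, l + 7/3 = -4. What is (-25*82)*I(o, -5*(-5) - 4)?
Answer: 278800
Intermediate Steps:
l = -19/3 (l = -7/3 - 4 = -19/3 ≈ -6.3333)
o = -19/3 ≈ -6.3333
I(A, R) = -3 + A*R
(-25*82)*I(o, -5*(-5) - 4) = (-25*82)*(-3 - 19*(-5*(-5) - 4)/3) = -2050*(-3 - 19*(25 - 4)/3) = -2050*(-3 - 19/3*21) = -2050*(-3 - 133) = -2050*(-136) = 278800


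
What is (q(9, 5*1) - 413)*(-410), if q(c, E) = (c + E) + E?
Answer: 161540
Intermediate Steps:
q(c, E) = c + 2*E (q(c, E) = (E + c) + E = c + 2*E)
(q(9, 5*1) - 413)*(-410) = ((9 + 2*(5*1)) - 413)*(-410) = ((9 + 2*5) - 413)*(-410) = ((9 + 10) - 413)*(-410) = (19 - 413)*(-410) = -394*(-410) = 161540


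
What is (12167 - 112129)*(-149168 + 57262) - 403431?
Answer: 9186704141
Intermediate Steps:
(12167 - 112129)*(-149168 + 57262) - 403431 = -99962*(-91906) - 403431 = 9187107572 - 403431 = 9186704141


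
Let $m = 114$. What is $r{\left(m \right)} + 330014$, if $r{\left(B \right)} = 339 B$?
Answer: $368660$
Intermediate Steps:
$r{\left(m \right)} + 330014 = 339 \cdot 114 + 330014 = 38646 + 330014 = 368660$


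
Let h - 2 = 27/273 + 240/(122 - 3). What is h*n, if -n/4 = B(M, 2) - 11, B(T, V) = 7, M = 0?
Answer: 101872/1547 ≈ 65.851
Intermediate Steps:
n = 16 (n = -4*(7 - 11) = -4*(-4) = 16)
h = 6367/1547 (h = 2 + (27/273 + 240/(122 - 3)) = 2 + (27*(1/273) + 240/119) = 2 + (9/91 + 240*(1/119)) = 2 + (9/91 + 240/119) = 2 + 3273/1547 = 6367/1547 ≈ 4.1157)
h*n = (6367/1547)*16 = 101872/1547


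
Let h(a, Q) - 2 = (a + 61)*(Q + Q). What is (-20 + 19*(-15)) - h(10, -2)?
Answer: -23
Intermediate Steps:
h(a, Q) = 2 + 2*Q*(61 + a) (h(a, Q) = 2 + (a + 61)*(Q + Q) = 2 + (61 + a)*(2*Q) = 2 + 2*Q*(61 + a))
(-20 + 19*(-15)) - h(10, -2) = (-20 + 19*(-15)) - (2 + 122*(-2) + 2*(-2)*10) = (-20 - 285) - (2 - 244 - 40) = -305 - 1*(-282) = -305 + 282 = -23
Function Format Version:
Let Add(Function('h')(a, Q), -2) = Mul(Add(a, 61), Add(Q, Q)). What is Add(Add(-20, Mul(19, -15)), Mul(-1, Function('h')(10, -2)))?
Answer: -23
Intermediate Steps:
Function('h')(a, Q) = Add(2, Mul(2, Q, Add(61, a))) (Function('h')(a, Q) = Add(2, Mul(Add(a, 61), Add(Q, Q))) = Add(2, Mul(Add(61, a), Mul(2, Q))) = Add(2, Mul(2, Q, Add(61, a))))
Add(Add(-20, Mul(19, -15)), Mul(-1, Function('h')(10, -2))) = Add(Add(-20, Mul(19, -15)), Mul(-1, Add(2, Mul(122, -2), Mul(2, -2, 10)))) = Add(Add(-20, -285), Mul(-1, Add(2, -244, -40))) = Add(-305, Mul(-1, -282)) = Add(-305, 282) = -23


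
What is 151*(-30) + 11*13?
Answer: -4387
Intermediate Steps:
151*(-30) + 11*13 = -4530 + 143 = -4387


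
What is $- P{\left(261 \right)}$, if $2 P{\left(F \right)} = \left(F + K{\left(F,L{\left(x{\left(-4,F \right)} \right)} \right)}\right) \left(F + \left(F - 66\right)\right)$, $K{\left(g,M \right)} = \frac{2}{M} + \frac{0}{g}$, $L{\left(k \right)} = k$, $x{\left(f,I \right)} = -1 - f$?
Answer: $-59660$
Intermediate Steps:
$K{\left(g,M \right)} = \frac{2}{M}$ ($K{\left(g,M \right)} = \frac{2}{M} + 0 = \frac{2}{M}$)
$P{\left(F \right)} = \frac{\left(-66 + 2 F\right) \left(\frac{2}{3} + F\right)}{2}$ ($P{\left(F \right)} = \frac{\left(F + \frac{2}{-1 - -4}\right) \left(F + \left(F - 66\right)\right)}{2} = \frac{\left(F + \frac{2}{-1 + 4}\right) \left(F + \left(-66 + F\right)\right)}{2} = \frac{\left(F + \frac{2}{3}\right) \left(-66 + 2 F\right)}{2} = \frac{\left(\frac{2}{3} + F\right) \left(-66 + 2 F\right)}{2} = \frac{\left(-66 + 2 F\right) \left(\frac{2}{3} + F\right)}{2}$)
$- P{\left(261 \right)} = - (-22 + 261^{2} - 8439) = - (-22 + 68121 - 8439) = \left(-1\right) 59660 = -59660$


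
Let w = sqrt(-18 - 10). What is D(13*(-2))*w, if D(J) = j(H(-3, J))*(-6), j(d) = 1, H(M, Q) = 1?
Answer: -12*I*sqrt(7) ≈ -31.749*I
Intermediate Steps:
D(J) = -6 (D(J) = 1*(-6) = -6)
w = 2*I*sqrt(7) (w = sqrt(-28) = 2*I*sqrt(7) ≈ 5.2915*I)
D(13*(-2))*w = -12*I*sqrt(7)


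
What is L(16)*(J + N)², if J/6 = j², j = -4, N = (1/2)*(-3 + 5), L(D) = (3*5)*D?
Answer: 2258160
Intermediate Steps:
L(D) = 15*D
N = 1 (N = (1*(½))*2 = (½)*2 = 1)
J = 96 (J = 6*(-4)² = 6*16 = 96)
L(16)*(J + N)² = (15*16)*(96 + 1)² = 240*97² = 240*9409 = 2258160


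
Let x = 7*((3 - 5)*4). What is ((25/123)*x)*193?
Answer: -270200/123 ≈ -2196.7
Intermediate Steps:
x = -56 (x = 7*(-2*4) = 7*(-8) = -56)
((25/123)*x)*193 = ((25/123)*(-56))*193 = -1400/123*193 = -270200/123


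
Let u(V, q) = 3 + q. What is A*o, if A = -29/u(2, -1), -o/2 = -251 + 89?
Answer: -4698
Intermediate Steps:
o = 324 (o = -2*(-251 + 89) = -2*(-162) = 324)
A = -29/2 (A = -29/(3 - 1) = -29/2 ≈ -14.500)
A*o = -29/2*324 = -4698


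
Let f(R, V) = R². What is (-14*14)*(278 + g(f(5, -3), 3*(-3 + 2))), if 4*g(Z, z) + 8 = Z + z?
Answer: -55174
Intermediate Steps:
g(Z, z) = -2 + Z/4 + z/4 (g(Z, z) = -2 + (Z + z)/4 = -2 + (Z/4 + z/4) = -2 + Z/4 + z/4)
(-14*14)*(278 + g(f(5, -3), 3*(-3 + 2))) = (-14*14)*(278 + (-2 + (¼)*5² + (3*(-3 + 2))/4)) = -196*(278 + (-2 + (¼)*25 + (3*(-1))/4)) = -196*(278 + (-2 + 25/4 + (¼)*(-3))) = -196*(278 + (-2 + 25/4 - ¾)) = -196*(278 + 7/2) = -196*563/2 = -55174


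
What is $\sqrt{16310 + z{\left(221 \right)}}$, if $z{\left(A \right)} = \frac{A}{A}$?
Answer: $\sqrt{16311} \approx 127.71$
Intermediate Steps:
$z{\left(A \right)} = 1$
$\sqrt{16310 + z{\left(221 \right)}} = \sqrt{16310 + 1} = \sqrt{16311}$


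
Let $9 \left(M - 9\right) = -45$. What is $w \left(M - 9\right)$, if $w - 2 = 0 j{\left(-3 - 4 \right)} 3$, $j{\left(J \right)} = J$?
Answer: $-10$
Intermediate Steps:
$M = 4$ ($M = 9 + \frac{1}{9} \left(-45\right) = 9 - 5 = 4$)
$w = 2$ ($w = 2 + 0 \left(-3 - 4\right) 3 = 2 + 0 \left(-7\right) 3 = 2 + 0 \cdot 3 = 2 + 0 = 2$)
$w \left(M - 9\right) = 2 \left(4 - 9\right) = 2 \left(-5\right) = -10$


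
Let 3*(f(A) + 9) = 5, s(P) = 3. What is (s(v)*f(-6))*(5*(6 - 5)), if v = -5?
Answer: -110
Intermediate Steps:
f(A) = -22/3 (f(A) = -9 + (⅓)*5 = -9 + 5/3 = -22/3)
(s(v)*f(-6))*(5*(6 - 5)) = (3*(-22/3))*(5*(6 - 5)) = -110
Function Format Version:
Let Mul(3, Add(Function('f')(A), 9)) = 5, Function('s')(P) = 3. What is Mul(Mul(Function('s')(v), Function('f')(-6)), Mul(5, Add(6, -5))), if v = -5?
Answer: -110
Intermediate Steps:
Function('f')(A) = Rational(-22, 3) (Function('f')(A) = Add(-9, Mul(Rational(1, 3), 5)) = Add(-9, Rational(5, 3)) = Rational(-22, 3))
Mul(Mul(Function('s')(v), Function('f')(-6)), Mul(5, Add(6, -5))) = Mul(Mul(3, Rational(-22, 3)), Mul(5, Add(6, -5))) = Mul(-22, Mul(5, 1)) = Mul(-22, 5) = -110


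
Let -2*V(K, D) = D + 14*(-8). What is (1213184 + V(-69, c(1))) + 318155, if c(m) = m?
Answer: 3062789/2 ≈ 1.5314e+6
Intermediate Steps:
V(K, D) = 56 - D/2 (V(K, D) = -(D + 14*(-8))/2 = -(D - 112)/2 = -(-112 + D)/2 = 56 - D/2)
(1213184 + V(-69, c(1))) + 318155 = (1213184 + (56 - ½*1)) + 318155 = (1213184 + (56 - ½)) + 318155 = (1213184 + 111/2) + 318155 = 2426479/2 + 318155 = 3062789/2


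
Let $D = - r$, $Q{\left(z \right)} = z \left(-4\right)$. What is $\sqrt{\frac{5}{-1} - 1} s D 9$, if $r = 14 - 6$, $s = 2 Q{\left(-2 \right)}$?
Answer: $- 1152 i \sqrt{6} \approx - 2821.8 i$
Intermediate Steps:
$Q{\left(z \right)} = - 4 z$
$s = 16$ ($s = 2 \left(\left(-4\right) \left(-2\right)\right) = 2 \cdot 8 = 16$)
$r = 8$
$D = -8$ ($D = \left(-1\right) 8 = -8$)
$\sqrt{\frac{5}{-1} - 1} s D 9 = \sqrt{\frac{5}{-1} - 1} \cdot 16 \left(-8\right) 9 = \sqrt{5 \left(-1\right) - 1} \cdot 16 \left(-8\right) 9 = \sqrt{-5 - 1} \cdot 16 \left(-8\right) 9 = \sqrt{-6} \cdot 16 \left(-8\right) 9 = i \sqrt{6} \cdot 16 \left(-8\right) 9 = 16 i \sqrt{6} \left(-8\right) 9 = - 128 i \sqrt{6} \cdot 9 = - 1152 i \sqrt{6}$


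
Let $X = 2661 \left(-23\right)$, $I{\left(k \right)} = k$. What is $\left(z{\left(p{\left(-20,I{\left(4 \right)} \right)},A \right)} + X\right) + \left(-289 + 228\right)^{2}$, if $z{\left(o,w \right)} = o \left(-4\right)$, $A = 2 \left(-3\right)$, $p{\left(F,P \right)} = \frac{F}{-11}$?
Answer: $- \frac{632382}{11} \approx -57489.0$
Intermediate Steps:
$p{\left(F,P \right)} = - \frac{F}{11}$ ($p{\left(F,P \right)} = F \left(- \frac{1}{11}\right) = - \frac{F}{11}$)
$A = -6$
$X = -61203$
$z{\left(o,w \right)} = - 4 o$
$\left(z{\left(p{\left(-20,I{\left(4 \right)} \right)},A \right)} + X\right) + \left(-289 + 228\right)^{2} = \left(- 4 \left(\left(- \frac{1}{11}\right) \left(-20\right)\right) - 61203\right) + \left(-289 + 228\right)^{2} = \left(\left(-4\right) \frac{20}{11} - 61203\right) + \left(-61\right)^{2} = \left(- \frac{80}{11} - 61203\right) + 3721 = - \frac{673313}{11} + 3721 = - \frac{632382}{11}$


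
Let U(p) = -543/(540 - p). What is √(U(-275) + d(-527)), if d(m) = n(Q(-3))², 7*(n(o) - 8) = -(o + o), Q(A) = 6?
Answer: √1264254895/5705 ≈ 6.2325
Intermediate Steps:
n(o) = 8 - 2*o/7 (n(o) = 8 + (-(o + o))/7 = 8 + (-2*o)/7 = 8 - 2*o/7)
d(m) = 1936/49 (d(m) = (8 - 2/7*6)² = (8 - 12/7)² = (44/7)² = 1936/49)
√(U(-275) + d(-527)) = √(543/(-540 - 275) + 1936/49) = √(543/(-815) + 1936/49) = √(543*(-1/815) + 1936/49) = √(-543/815 + 1936/49) = √(1551233/39935) = √1264254895/5705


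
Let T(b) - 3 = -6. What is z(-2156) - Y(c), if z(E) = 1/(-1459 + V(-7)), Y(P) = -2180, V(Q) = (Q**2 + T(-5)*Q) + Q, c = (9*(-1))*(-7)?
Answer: 3043279/1396 ≈ 2180.0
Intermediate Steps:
c = 63 (c = -9*(-7) = 63)
T(b) = -3 (T(b) = 3 - 6 = -3)
V(Q) = Q**2 - 2*Q (V(Q) = (Q**2 - 3*Q) + Q = Q**2 - 2*Q)
z(E) = -1/1396 (z(E) = 1/(-1459 - 7*(-2 - 7)) = 1/(-1459 - 7*(-9)) = 1/(-1459 + 63) = 1/(-1396) = -1/1396)
z(-2156) - Y(c) = -1/1396 - 1*(-2180) = -1/1396 + 2180 = 3043279/1396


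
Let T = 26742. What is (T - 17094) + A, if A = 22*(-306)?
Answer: 2916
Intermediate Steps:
A = -6732
(T - 17094) + A = (26742 - 17094) - 6732 = 9648 - 6732 = 2916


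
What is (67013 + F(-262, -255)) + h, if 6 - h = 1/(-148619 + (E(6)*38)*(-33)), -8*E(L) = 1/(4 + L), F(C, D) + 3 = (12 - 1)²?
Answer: 399071257261/5944133 ≈ 67137.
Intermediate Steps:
F(C, D) = 118 (F(C, D) = -3 + (12 - 1)² = -3 + 11² = -3 + 121 = 118)
E(L) = -1/(8*(4 + L))
h = 35664838/5944133 (h = 6 - 1/(-148619 + (-1/(32 + 8*6)*38)*(-33)) = 6 - 1/(-148619 + (-1/(32 + 48)*38)*(-33)) = 6 - 1/(-148619 + (-1/80*38)*(-33)) = 6 - 1/(-148619 + (-1*1/80*38)*(-33)) = 6 - 1/(-148619 - 1/80*38*(-33)) = 6 - 1/(-148619 - 19/40*(-33)) = 6 - 1/(-148619 + 627/40) = 6 - 1/(-5944133/40) = 6 - 1*(-40/5944133) = 6 + 40/5944133 = 35664838/5944133 ≈ 6.0000)
(67013 + F(-262, -255)) + h = (67013 + 118) + 35664838/5944133 = 67131 + 35664838/5944133 = 399071257261/5944133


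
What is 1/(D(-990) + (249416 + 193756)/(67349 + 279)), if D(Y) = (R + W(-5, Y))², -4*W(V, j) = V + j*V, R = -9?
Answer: 270512/419470546115 ≈ 6.4489e-7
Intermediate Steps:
W(V, j) = -V/4 - V*j/4 (W(V, j) = -(V + j*V)/4 = -(V + V*j)/4 = -V/4 - V*j/4)
D(Y) = (-31/4 + 5*Y/4)² (D(Y) = (-9 - ¼*(-5)*(1 + Y))² = (-9 + (5/4 + 5*Y/4))² = (-31/4 + 5*Y/4)²)
1/(D(-990) + (249416 + 193756)/(67349 + 279)) = 1/((31 - 5*(-990))²/16 + (249416 + 193756)/(67349 + 279)) = 1/((31 + 4950)²/16 + 443172/67628) = 1/((1/16)*4981² + 443172*(1/67628)) = 1/((1/16)*24810361 + 110793/16907) = 1/(24810361/16 + 110793/16907) = 1/(419470546115/270512) = 270512/419470546115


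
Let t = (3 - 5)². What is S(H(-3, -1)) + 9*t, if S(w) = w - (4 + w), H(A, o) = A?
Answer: 32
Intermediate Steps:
S(w) = -4 (S(w) = w + (-4 - w) = -4)
t = 4 (t = (-2)² = 4)
S(H(-3, -1)) + 9*t = -4 + 9*4 = -4 + 36 = 32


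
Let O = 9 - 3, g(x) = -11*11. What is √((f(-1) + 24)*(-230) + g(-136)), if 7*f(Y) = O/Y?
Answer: I*√266749/7 ≈ 73.782*I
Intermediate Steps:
g(x) = -121
O = 6
f(Y) = 6/(7*Y) (f(Y) = (6/Y)/7 = 6/(7*Y))
√((f(-1) + 24)*(-230) + g(-136)) = √(((6/7)/(-1) + 24)*(-230) - 121) = √(((6/7)*(-1) + 24)*(-230) - 121) = √((-6/7 + 24)*(-230) - 121) = √((162/7)*(-230) - 121) = √(-37260/7 - 121) = √(-38107/7) = I*√266749/7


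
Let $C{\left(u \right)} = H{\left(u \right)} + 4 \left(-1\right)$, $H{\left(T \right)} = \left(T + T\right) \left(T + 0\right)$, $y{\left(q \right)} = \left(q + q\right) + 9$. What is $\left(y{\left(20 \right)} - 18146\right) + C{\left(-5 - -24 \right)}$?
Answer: $-17379$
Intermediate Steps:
$y{\left(q \right)} = 9 + 2 q$ ($y{\left(q \right)} = 2 q + 9 = 9 + 2 q$)
$H{\left(T \right)} = 2 T^{2}$ ($H{\left(T \right)} = 2 T T = 2 T^{2}$)
$C{\left(u \right)} = -4 + 2 u^{2}$ ($C{\left(u \right)} = 2 u^{2} + 4 \left(-1\right) = 2 u^{2} - 4 = -4 + 2 u^{2}$)
$\left(y{\left(20 \right)} - 18146\right) + C{\left(-5 - -24 \right)} = \left(\left(9 + 2 \cdot 20\right) - 18146\right) - \left(4 - 2 \left(-5 - -24\right)^{2}\right) = \left(\left(9 + 40\right) - 18146\right) - \left(4 - 2 \left(-5 + 24\right)^{2}\right) = \left(49 - 18146\right) - \left(4 - 2 \cdot 19^{2}\right) = -18097 + \left(-4 + 2 \cdot 361\right) = -18097 + \left(-4 + 722\right) = -18097 + 718 = -17379$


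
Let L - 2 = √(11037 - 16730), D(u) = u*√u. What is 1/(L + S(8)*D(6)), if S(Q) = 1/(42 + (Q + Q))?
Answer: 29/(58 + 3*√6 + 29*I*√5693) ≈ 0.00039547 - 0.013242*I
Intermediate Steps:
S(Q) = 1/(42 + 2*Q)
D(u) = u^(3/2)
L = 2 + I*√5693 (L = 2 + √(11037 - 16730) = 2 + √(-5693) = 2 + I*√5693 ≈ 2.0 + 75.452*I)
1/(L + S(8)*D(6)) = 1/((2 + I*√5693) + (1/(2*(21 + 8)))*6^(3/2)) = 1/((2 + I*√5693) + ((½)/29)*(6*√6)) = 1/((2 + I*√5693) + ((½)*(1/29))*(6*√6)) = 1/((2 + I*√5693) + (6*√6)/58) = 1/((2 + I*√5693) + 3*√6/29) = 1/(2 + 3*√6/29 + I*√5693)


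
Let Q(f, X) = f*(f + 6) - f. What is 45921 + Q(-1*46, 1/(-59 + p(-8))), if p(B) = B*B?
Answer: 47807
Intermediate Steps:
p(B) = B²
Q(f, X) = -f + f*(6 + f) (Q(f, X) = f*(6 + f) - f = -f + f*(6 + f))
45921 + Q(-1*46, 1/(-59 + p(-8))) = 45921 + (-1*46)*(5 - 1*46) = 45921 - 46*(5 - 46) = 45921 - 46*(-41) = 45921 + 1886 = 47807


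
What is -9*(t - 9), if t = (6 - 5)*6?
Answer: 27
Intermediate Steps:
t = 6 (t = 1*6 = 6)
-9*(t - 9) = -9*(6 - 9) = -9*(-3) = 27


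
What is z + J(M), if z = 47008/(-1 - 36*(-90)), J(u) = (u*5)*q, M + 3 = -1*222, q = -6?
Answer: 21910258/3239 ≈ 6764.5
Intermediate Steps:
M = -225 (M = -3 - 1*222 = -3 - 222 = -225)
J(u) = -30*u (J(u) = (u*5)*(-6) = (5*u)*(-6) = -30*u)
z = 47008/3239 (z = 47008/(-1 + 3240) = 47008/3239 ≈ 14.513)
z + J(M) = 47008/3239 - 30*(-225) = 47008/3239 + 6750 = 21910258/3239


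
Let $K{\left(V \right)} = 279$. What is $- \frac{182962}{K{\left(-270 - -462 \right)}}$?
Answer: $- \frac{5902}{9} \approx -655.78$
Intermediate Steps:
$- \frac{182962}{K{\left(-270 - -462 \right)}} = - \frac{182962}{279} = \left(-182962\right) \frac{1}{279} = - \frac{5902}{9}$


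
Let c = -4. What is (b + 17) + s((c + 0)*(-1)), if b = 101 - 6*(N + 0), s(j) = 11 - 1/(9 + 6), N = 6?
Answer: 1394/15 ≈ 92.933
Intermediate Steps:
s(j) = 164/15 (s(j) = 11 - 1/15 = 164/15)
b = 65 (b = 101 - 6*(6 + 0) = 101 - 6*6 = 101 - 1*36 = 101 - 36 = 65)
(b + 17) + s((c + 0)*(-1)) = (65 + 17) + 164/15 = 82 + 164/15 = 1394/15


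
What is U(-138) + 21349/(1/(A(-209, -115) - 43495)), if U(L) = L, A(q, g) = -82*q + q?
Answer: -567157672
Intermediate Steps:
A(q, g) = -81*q
U(-138) + 21349/(1/(A(-209, -115) - 43495)) = -138 + 21349/(1/(-81*(-209) - 43495)) = -138 + 21349/(1/(16929 - 43495)) = -138 + 21349/(1/(-26566)) = -138 + 21349/(-1/26566) = -138 + 21349*(-26566) = -138 - 567157534 = -567157672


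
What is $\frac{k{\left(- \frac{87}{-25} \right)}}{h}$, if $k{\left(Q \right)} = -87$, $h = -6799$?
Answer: $\frac{87}{6799} \approx 0.012796$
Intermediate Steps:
$\frac{k{\left(- \frac{87}{-25} \right)}}{h} = - \frac{87}{-6799} = \left(-87\right) \left(- \frac{1}{6799}\right) = \frac{87}{6799}$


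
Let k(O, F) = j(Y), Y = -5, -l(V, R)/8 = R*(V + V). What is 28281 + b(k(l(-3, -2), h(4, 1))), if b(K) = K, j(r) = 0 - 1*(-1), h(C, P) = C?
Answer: 28282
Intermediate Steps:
l(V, R) = -16*R*V (l(V, R) = -8*R*(V + V) = -8*R*2*V = -16*R*V)
j(r) = 1 (j(r) = 0 + 1 = 1)
k(O, F) = 1
28281 + b(k(l(-3, -2), h(4, 1))) = 28281 + 1 = 28282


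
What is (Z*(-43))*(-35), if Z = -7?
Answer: -10535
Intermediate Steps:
(Z*(-43))*(-35) = -7*(-43)*(-35) = 301*(-35) = -10535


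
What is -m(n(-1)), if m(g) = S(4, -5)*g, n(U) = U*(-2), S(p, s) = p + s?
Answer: 2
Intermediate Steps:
n(U) = -2*U
m(g) = -g (m(g) = (4 - 5)*g = -g)
-m(n(-1)) = -(-1)*(-2*(-1)) = -(-1)*2 = -1*(-2) = 2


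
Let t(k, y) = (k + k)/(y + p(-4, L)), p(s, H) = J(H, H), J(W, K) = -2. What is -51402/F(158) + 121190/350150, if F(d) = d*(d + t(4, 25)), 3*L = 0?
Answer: -5737105801/3358148590 ≈ -1.7084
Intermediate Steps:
L = 0 (L = (⅓)*0 = 0)
p(s, H) = -2
t(k, y) = 2*k/(-2 + y) (t(k, y) = (k + k)/(y - 2) = (2*k)/(-2 + y) = 2*k/(-2 + y))
F(d) = d*(8/23 + d) (F(d) = d*(d + 2*4/(-2 + 25)) = d*(d + 2*4/23) = d*(d + 2*4*(1/23)) = d*(d + 8/23) = d*(8/23 + d))
-51402/F(158) + 121190/350150 = -51402*23/(158*(8 + 23*158)) + 121190/350150 = -51402*23/(158*(8 + 3634)) + 121190*(1/350150) = -51402/((1/23)*158*3642) + 12119/35015 = -51402/575436/23 + 12119/35015 = -51402*23/575436 + 12119/35015 = -197041/95906 + 12119/35015 = -5737105801/3358148590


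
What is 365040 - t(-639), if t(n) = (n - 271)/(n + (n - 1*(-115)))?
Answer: 424540610/1163 ≈ 3.6504e+5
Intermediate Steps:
t(n) = (-271 + n)/(115 + 2*n) (t(n) = (-271 + n)/(n + (n + 115)) = (-271 + n)/(n + (115 + n)) = (-271 + n)/(115 + 2*n))
365040 - t(-639) = 365040 - (-271 - 639)/(115 + 2*(-639)) = 365040 - (-910)/(115 - 1278) = 365040 - (-910)/(-1163) = 365040 - (-1)*(-910)/1163 = 365040 - 1*910/1163 = 365040 - 910/1163 = 424540610/1163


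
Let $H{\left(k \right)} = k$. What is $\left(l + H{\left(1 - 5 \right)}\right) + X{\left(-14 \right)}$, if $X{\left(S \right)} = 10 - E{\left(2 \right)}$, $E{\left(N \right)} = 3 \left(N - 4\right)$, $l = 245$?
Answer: $257$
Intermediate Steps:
$E{\left(N \right)} = -12 + 3 N$ ($E{\left(N \right)} = 3 \left(-4 + N\right) = -12 + 3 N$)
$X{\left(S \right)} = 16$ ($X{\left(S \right)} = 10 - \left(-12 + 3 \cdot 2\right) = 10 - \left(-12 + 6\right) = 10 - -6 = 10 + 6 = 16$)
$\left(l + H{\left(1 - 5 \right)}\right) + X{\left(-14 \right)} = \left(245 + \left(1 - 5\right)\right) + 16 = \left(245 - 4\right) + 16 = 241 + 16 = 257$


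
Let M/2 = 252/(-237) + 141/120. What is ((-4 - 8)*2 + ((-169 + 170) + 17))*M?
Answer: -1059/790 ≈ -1.3405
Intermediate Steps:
M = 353/1580 (M = 2*(252/(-237) + 141/120) = 2*(252*(-1/237) + 141*(1/120)) = 2*(-84/79 + 47/40) = 2*(353/3160) = 353/1580 ≈ 0.22342)
((-4 - 8)*2 + ((-169 + 170) + 17))*M = ((-4 - 8)*2 + ((-169 + 170) + 17))*(353/1580) = (-12*2 + (1 + 17))*(353/1580) = (-24 + 18)*(353/1580) = -6*353/1580 = -1059/790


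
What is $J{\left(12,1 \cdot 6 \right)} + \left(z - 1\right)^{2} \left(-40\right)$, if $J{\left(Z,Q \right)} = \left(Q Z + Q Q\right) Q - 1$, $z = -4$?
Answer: $-353$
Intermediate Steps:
$J{\left(Z,Q \right)} = -1 + Q \left(Q^{2} + Q Z\right)$ ($J{\left(Z,Q \right)} = \left(Q Z + Q^{2}\right) Q - 1 = \left(Q^{2} + Q Z\right) Q - 1 = Q \left(Q^{2} + Q Z\right) - 1 = -1 + Q \left(Q^{2} + Q Z\right)$)
$J{\left(12,1 \cdot 6 \right)} + \left(z - 1\right)^{2} \left(-40\right) = \left(-1 + \left(1 \cdot 6\right)^{3} + 12 \left(1 \cdot 6\right)^{2}\right) + \left(-4 - 1\right)^{2} \left(-40\right) = \left(-1 + 6^{3} + 12 \cdot 6^{2}\right) + \left(-5\right)^{2} \left(-40\right) = \left(-1 + 216 + 12 \cdot 36\right) + 25 \left(-40\right) = \left(-1 + 216 + 432\right) - 1000 = 647 - 1000 = -353$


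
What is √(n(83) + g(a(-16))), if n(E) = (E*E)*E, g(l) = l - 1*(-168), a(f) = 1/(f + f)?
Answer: √36605118/8 ≈ 756.28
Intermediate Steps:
a(f) = 1/(2*f)
g(l) = 168 + l (g(l) = l + 168 = 168 + l)
n(E) = E³ (n(E) = E²*E = E³)
√(n(83) + g(a(-16))) = √(83³ + (168 + (½)/(-16))) = √(571787 + (168 + (½)*(-1/16))) = √(571787 + (168 - 1/32)) = √(571787 + 5375/32) = √(18302559/32) = √36605118/8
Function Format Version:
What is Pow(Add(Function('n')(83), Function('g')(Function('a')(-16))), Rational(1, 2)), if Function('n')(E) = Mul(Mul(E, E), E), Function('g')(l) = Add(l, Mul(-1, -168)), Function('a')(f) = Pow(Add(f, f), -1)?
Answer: Mul(Rational(1, 8), Pow(36605118, Rational(1, 2))) ≈ 756.28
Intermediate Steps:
Function('a')(f) = Mul(Rational(1, 2), Pow(f, -1)) (Function('a')(f) = Pow(Mul(2, f), -1) = Mul(Rational(1, 2), Pow(f, -1)))
Function('g')(l) = Add(168, l) (Function('g')(l) = Add(l, 168) = Add(168, l))
Function('n')(E) = Pow(E, 3) (Function('n')(E) = Mul(Pow(E, 2), E) = Pow(E, 3))
Pow(Add(Function('n')(83), Function('g')(Function('a')(-16))), Rational(1, 2)) = Pow(Add(Pow(83, 3), Add(168, Mul(Rational(1, 2), Pow(-16, -1)))), Rational(1, 2)) = Pow(Add(571787, Add(168, Mul(Rational(1, 2), Rational(-1, 16)))), Rational(1, 2)) = Pow(Add(571787, Add(168, Rational(-1, 32))), Rational(1, 2)) = Pow(Add(571787, Rational(5375, 32)), Rational(1, 2)) = Pow(Rational(18302559, 32), Rational(1, 2)) = Mul(Rational(1, 8), Pow(36605118, Rational(1, 2)))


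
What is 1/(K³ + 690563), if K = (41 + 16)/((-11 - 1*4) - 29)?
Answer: 85184/58824733399 ≈ 1.4481e-6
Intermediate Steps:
K = -57/44 (K = 57/((-11 - 4) - 29) = 57/(-15 - 29) = 57/(-44) = 57*(-1/44) = -57/44 ≈ -1.2955)
1/(K³ + 690563) = 1/((-57/44)³ + 690563) = 1/(-185193/85184 + 690563) = 1/(58824733399/85184) = 85184/58824733399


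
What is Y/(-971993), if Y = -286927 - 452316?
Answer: 739243/971993 ≈ 0.76054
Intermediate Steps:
Y = -739243
Y/(-971993) = -739243/(-971993) = -739243*(-1/971993) = 739243/971993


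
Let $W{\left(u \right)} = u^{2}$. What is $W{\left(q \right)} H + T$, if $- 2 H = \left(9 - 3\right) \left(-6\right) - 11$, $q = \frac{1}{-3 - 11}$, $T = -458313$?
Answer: $- \frac{179658649}{392} \approx -4.5831 \cdot 10^{5}$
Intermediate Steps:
$q = - \frac{1}{14}$ ($q = \frac{1}{-14} = - \frac{1}{14} \approx -0.071429$)
$H = \frac{47}{2}$ ($H = - \frac{\left(9 - 3\right) \left(-6\right) - 11}{2} = - \frac{6 \left(-6\right) - 11}{2} = - \frac{-36 - 11}{2} = \left(- \frac{1}{2}\right) \left(-47\right) = \frac{47}{2} \approx 23.5$)
$W{\left(q \right)} H + T = \left(- \frac{1}{14}\right)^{2} \cdot \frac{47}{2} - 458313 = \frac{1}{196} \cdot \frac{47}{2} - 458313 = \frac{47}{392} - 458313 = - \frac{179658649}{392}$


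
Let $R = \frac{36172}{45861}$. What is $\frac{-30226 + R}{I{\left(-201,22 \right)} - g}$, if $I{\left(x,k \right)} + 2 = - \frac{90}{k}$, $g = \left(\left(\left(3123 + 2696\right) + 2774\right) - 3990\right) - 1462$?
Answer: $\frac{401256383}{41779371} \approx 9.6042$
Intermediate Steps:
$g = 3141$ ($g = \left(\left(5819 + 2774\right) - 3990\right) - 1462 = \left(8593 - 3990\right) - 1462 = 4603 - 1462 = 3141$)
$I{\left(x,k \right)} = -2 - \frac{90}{k}$
$R = \frac{36172}{45861}$ ($R = 36172 \cdot \frac{1}{45861} = \frac{36172}{45861} \approx 0.78873$)
$\frac{-30226 + R}{I{\left(-201,22 \right)} - g} = \frac{-30226 + \frac{36172}{45861}}{\left(-2 - \frac{90}{22}\right) - 3141} = - \frac{1386158414}{45861 \left(\left(-2 - \frac{45}{11}\right) - 3141\right)} = - \frac{1386158414}{45861 \left(- \frac{67}{11} - 3141\right)} = - \frac{1386158414}{45861 \left(- \frac{34618}{11}\right)} = \left(- \frac{1386158414}{45861}\right) \left(- \frac{11}{34618}\right) = \frac{401256383}{41779371}$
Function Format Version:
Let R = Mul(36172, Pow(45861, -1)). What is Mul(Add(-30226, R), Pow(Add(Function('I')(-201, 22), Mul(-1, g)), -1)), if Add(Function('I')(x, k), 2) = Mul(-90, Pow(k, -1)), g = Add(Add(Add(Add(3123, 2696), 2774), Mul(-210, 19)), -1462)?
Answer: Rational(401256383, 41779371) ≈ 9.6042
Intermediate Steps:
g = 3141 (g = Add(Add(Add(5819, 2774), -3990), -1462) = Add(Add(8593, -3990), -1462) = Add(4603, -1462) = 3141)
Function('I')(x, k) = Add(-2, Mul(-90, Pow(k, -1)))
R = Rational(36172, 45861) (R = Mul(36172, Rational(1, 45861)) = Rational(36172, 45861) ≈ 0.78873)
Mul(Add(-30226, R), Pow(Add(Function('I')(-201, 22), Mul(-1, g)), -1)) = Mul(Add(-30226, Rational(36172, 45861)), Pow(Add(Add(-2, Mul(-90, Pow(22, -1))), Mul(-1, 3141)), -1)) = Mul(Rational(-1386158414, 45861), Pow(Add(Add(-2, Mul(-90, Rational(1, 22))), -3141), -1)) = Mul(Rational(-1386158414, 45861), Pow(Add(Add(-2, Rational(-45, 11)), -3141), -1)) = Mul(Rational(-1386158414, 45861), Pow(Add(Rational(-67, 11), -3141), -1)) = Mul(Rational(-1386158414, 45861), Pow(Rational(-34618, 11), -1)) = Mul(Rational(-1386158414, 45861), Rational(-11, 34618)) = Rational(401256383, 41779371)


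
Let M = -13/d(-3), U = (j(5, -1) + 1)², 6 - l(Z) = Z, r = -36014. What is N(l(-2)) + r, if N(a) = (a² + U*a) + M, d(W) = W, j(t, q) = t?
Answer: -106973/3 ≈ -35658.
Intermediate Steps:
l(Z) = 6 - Z
U = 36 (U = (5 + 1)² = 6² = 36)
M = 13/3 (M = -13/(-3) = -13*(-⅓) = 13/3 ≈ 4.3333)
N(a) = 13/3 + a² + 36*a (N(a) = (a² + 36*a) + 13/3 = 13/3 + a² + 36*a)
N(l(-2)) + r = (13/3 + (6 - 1*(-2))² + 36*(6 - 1*(-2))) - 36014 = (13/3 + (6 + 2)² + 36*(6 + 2)) - 36014 = (13/3 + 8² + 36*8) - 36014 = (13/3 + 64 + 288) - 36014 = 1069/3 - 36014 = -106973/3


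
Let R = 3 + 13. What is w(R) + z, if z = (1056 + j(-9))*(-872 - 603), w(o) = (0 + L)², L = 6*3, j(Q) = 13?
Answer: -1576451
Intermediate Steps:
L = 18
R = 16
w(o) = 324 (w(o) = (0 + 18)² = 18² = 324)
z = -1576775 (z = (1056 + 13)*(-872 - 603) = 1069*(-1475) = -1576775)
w(R) + z = 324 - 1576775 = -1576451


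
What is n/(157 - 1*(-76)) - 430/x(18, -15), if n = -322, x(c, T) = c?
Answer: -52993/2097 ≈ -25.271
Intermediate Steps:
n/(157 - 1*(-76)) - 430/x(18, -15) = -322/(157 - 1*(-76)) - 430/18 = -322/(157 + 76) - 430*1/18 = -322/233 - 215/9 = -52993/2097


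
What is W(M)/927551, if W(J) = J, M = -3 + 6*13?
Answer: 75/927551 ≈ 8.0858e-5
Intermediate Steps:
M = 75 (M = -3 + 78 = 75)
W(M)/927551 = 75/927551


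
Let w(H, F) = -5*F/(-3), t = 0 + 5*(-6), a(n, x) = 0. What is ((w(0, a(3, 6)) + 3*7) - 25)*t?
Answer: 120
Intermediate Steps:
t = -30 (t = 0 - 30 = -30)
w(H, F) = 5*F/3 (w(H, F) = -5*F*(-⅓) = 5*F/3)
((w(0, a(3, 6)) + 3*7) - 25)*t = (((5/3)*0 + 3*7) - 25)*(-30) = ((0 + 21) - 25)*(-30) = (21 - 25)*(-30) = -4*(-30) = 120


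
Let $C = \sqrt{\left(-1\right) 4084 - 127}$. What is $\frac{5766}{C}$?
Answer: $- \frac{5766 i \sqrt{4211}}{4211} \approx - 88.855 i$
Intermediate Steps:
$C = i \sqrt{4211}$ ($C = \sqrt{-4084 - 127} = \sqrt{-4211} = i \sqrt{4211} \approx 64.892 i$)
$\frac{5766}{C} = \frac{5766}{i \sqrt{4211}} = 5766 \left(- \frac{i \sqrt{4211}}{4211}\right) = - \frac{5766 i \sqrt{4211}}{4211}$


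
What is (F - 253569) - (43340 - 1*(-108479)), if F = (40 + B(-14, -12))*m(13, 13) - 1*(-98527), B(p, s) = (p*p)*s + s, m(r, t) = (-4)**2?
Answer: -344045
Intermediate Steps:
m(r, t) = 16
B(p, s) = s + s*p**2 (B(p, s) = p**2*s + s = s*p**2 + s = s + s*p**2)
F = 61343 (F = (40 - 12*(1 + (-14)**2))*16 - 1*(-98527) = (40 - 12*(1 + 196))*16 + 98527 = (40 - 12*197)*16 + 98527 = (40 - 2364)*16 + 98527 = -2324*16 + 98527 = -37184 + 98527 = 61343)
(F - 253569) - (43340 - 1*(-108479)) = (61343 - 253569) - (43340 - 1*(-108479)) = -192226 - (43340 + 108479) = -192226 - 1*151819 = -192226 - 151819 = -344045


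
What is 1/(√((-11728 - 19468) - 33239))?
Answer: -I*√1315/9205 ≈ -0.0039395*I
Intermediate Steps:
1/(√((-11728 - 19468) - 33239)) = 1/(√(-31196 - 33239)) = 1/(√(-64435)) = 1/(7*I*√1315) = -I*√1315/9205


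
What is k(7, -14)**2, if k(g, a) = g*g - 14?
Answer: 1225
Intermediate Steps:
k(g, a) = -14 + g**2 (k(g, a) = g**2 - 14 = -14 + g**2)
k(7, -14)**2 = (-14 + 7**2)**2 = (-14 + 49)**2 = 35**2 = 1225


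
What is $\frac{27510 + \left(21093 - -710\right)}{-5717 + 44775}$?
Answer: $\frac{49313}{39058} \approx 1.2626$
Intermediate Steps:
$\frac{27510 + \left(21093 - -710\right)}{-5717 + 44775} = \frac{27510 + \left(21093 + 710\right)}{39058} = \left(27510 + 21803\right) \frac{1}{39058} = 49313 \cdot \frac{1}{39058} = \frac{49313}{39058}$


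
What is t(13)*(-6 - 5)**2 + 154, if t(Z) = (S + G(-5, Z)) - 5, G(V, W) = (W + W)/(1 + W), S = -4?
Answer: -4972/7 ≈ -710.29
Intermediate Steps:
G(V, W) = 2*W/(1 + W) (G(V, W) = (2*W)/(1 + W) = 2*W/(1 + W))
t(Z) = -9 + 2*Z/(1 + Z) (t(Z) = (-4 + 2*Z/(1 + Z)) - 5 = -9 + 2*Z/(1 + Z))
t(13)*(-6 - 5)**2 + 154 = ((-9 - 7*13)/(1 + 13))*(-6 - 5)**2 + 154 = ((-9 - 91)/14)*(-11)**2 + 154 = ((1/14)*(-100))*121 + 154 = -50/7*121 + 154 = -6050/7 + 154 = -4972/7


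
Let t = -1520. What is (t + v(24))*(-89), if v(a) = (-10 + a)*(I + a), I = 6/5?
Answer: 519404/5 ≈ 1.0388e+5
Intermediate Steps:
I = 6/5 (I = (⅕)*6 = 6/5 ≈ 1.2000)
v(a) = (-10 + a)*(6/5 + a)
(t + v(24))*(-89) = (-1520 + (-12 + 24² - 44/5*24))*(-89) = (-1520 + (-12 + 576 - 1056/5))*(-89) = (-1520 + 1764/5)*(-89) = -5836/5*(-89) = 519404/5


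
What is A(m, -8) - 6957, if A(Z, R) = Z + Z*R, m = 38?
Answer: -7223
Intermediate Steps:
A(Z, R) = Z + R*Z
A(m, -8) - 6957 = 38*(1 - 8) - 6957 = 38*(-7) - 6957 = -266 - 6957 = -7223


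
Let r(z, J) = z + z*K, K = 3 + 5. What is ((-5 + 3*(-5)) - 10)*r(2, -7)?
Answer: -540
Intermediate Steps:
K = 8
r(z, J) = 9*z (r(z, J) = z + z*8 = z + 8*z = 9*z)
((-5 + 3*(-5)) - 10)*r(2, -7) = ((-5 + 3*(-5)) - 10)*(9*2) = ((-5 - 15) - 10)*18 = (-20 - 10)*18 = -30*18 = -540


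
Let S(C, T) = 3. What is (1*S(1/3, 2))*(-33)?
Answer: -99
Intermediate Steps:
(1*S(1/3, 2))*(-33) = (1*3)*(-33) = 3*(-33) = -99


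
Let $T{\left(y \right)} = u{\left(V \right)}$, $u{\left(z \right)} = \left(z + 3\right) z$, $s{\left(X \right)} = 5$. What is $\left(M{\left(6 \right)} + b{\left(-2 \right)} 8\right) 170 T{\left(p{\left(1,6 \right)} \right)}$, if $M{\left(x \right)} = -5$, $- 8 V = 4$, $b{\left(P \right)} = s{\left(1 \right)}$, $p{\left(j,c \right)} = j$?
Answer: $- \frac{14875}{2} \approx -7437.5$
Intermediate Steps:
$b{\left(P \right)} = 5$
$V = - \frac{1}{2}$ ($V = \left(- \frac{1}{8}\right) 4 = - \frac{1}{2} \approx -0.5$)
$u{\left(z \right)} = z \left(3 + z\right)$ ($u{\left(z \right)} = \left(3 + z\right) z = z \left(3 + z\right)$)
$T{\left(y \right)} = - \frac{5}{4}$ ($T{\left(y \right)} = - \frac{3 - \frac{1}{2}}{2} = \left(- \frac{1}{2}\right) \frac{5}{2} = - \frac{5}{4}$)
$\left(M{\left(6 \right)} + b{\left(-2 \right)} 8\right) 170 T{\left(p{\left(1,6 \right)} \right)} = \left(-5 + 5 \cdot 8\right) 170 \left(- \frac{5}{4}\right) = \left(-5 + 40\right) 170 \left(- \frac{5}{4}\right) = 35 \cdot 170 \left(- \frac{5}{4}\right) = 5950 \left(- \frac{5}{4}\right) = - \frac{14875}{2}$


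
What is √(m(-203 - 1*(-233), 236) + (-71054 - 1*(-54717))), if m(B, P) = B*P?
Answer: I*√9257 ≈ 96.213*I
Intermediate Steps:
√(m(-203 - 1*(-233), 236) + (-71054 - 1*(-54717))) = √((-203 - 1*(-233))*236 + (-71054 - 1*(-54717))) = √((-203 + 233)*236 + (-71054 + 54717)) = √(30*236 - 16337) = √(7080 - 16337) = √(-9257) = I*√9257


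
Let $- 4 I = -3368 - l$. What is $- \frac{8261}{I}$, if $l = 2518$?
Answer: $- \frac{16522}{2943} \approx -5.614$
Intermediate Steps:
$I = \frac{2943}{2}$ ($I = - \frac{-3368 - 2518}{4} = \left(- \frac{1}{4}\right) \left(-5886\right) = \frac{2943}{2} \approx 1471.5$)
$- \frac{8261}{I} = - \frac{8261}{\frac{2943}{2}} = \left(-8261\right) \frac{2}{2943} = - \frac{16522}{2943}$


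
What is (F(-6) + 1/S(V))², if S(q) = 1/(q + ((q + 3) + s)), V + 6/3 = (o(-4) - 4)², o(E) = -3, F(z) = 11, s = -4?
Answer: 10816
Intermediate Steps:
V = 47 (V = -2 + (-3 - 4)² = -2 + (-7)² = -2 + 49 = 47)
S(q) = 1/(-1 + 2*q) (S(q) = 1/(q + ((q + 3) - 4)) = 1/(q + ((3 + q) - 4)) = 1/(q + (-1 + q)) = 1/(-1 + 2*q))
(F(-6) + 1/S(V))² = (11 + 1/(1/(-1 + 2*47)))² = (11 + 1/(1/(-1 + 94)))² = (11 + 1/(1/93))² = (11 + 93)² = 104² = 10816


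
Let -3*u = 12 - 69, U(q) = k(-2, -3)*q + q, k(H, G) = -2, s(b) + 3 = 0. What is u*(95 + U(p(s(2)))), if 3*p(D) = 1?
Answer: 5396/3 ≈ 1798.7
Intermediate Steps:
s(b) = -3 (s(b) = -3 + 0 = -3)
p(D) = 1/3 (p(D) = (1/3)*1 = 1/3)
U(q) = -q (U(q) = -2*q + q = -q)
u = 19 (u = -(12 - 69)/3 = -1/3*(-57) = 19)
u*(95 + U(p(s(2)))) = 19*(95 - 1*1/3) = 19*(95 - 1/3) = 19*(284/3) = 5396/3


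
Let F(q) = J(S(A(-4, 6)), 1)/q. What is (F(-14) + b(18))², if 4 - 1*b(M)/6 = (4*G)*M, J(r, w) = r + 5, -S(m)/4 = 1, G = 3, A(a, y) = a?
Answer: 317160481/196 ≈ 1.6182e+6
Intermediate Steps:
S(m) = -4 (S(m) = -4*1 = -4)
J(r, w) = 5 + r
b(M) = 24 - 72*M (b(M) = 24 - 6*4*3*M = 24 - 72*M)
F(q) = 1/q (F(q) = (5 - 4)/q = 1/q)
(F(-14) + b(18))² = (1/(-14) + (24 - 72*18))² = (-1/14 + (24 - 1296))² = (-1/14 - 1272)² = (-17809/14)² = 317160481/196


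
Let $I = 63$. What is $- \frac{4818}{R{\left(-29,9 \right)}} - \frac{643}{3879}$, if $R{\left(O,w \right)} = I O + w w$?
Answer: $\frac{975908}{376263} \approx 2.5937$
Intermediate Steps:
$R{\left(O,w \right)} = w^{2} + 63 O$ ($R{\left(O,w \right)} = 63 O + w w = 63 O + w^{2} = w^{2} + 63 O$)
$- \frac{4818}{R{\left(-29,9 \right)}} - \frac{643}{3879} = - \frac{4818}{9^{2} + 63 \left(-29\right)} - \frac{643}{3879} = - \frac{4818}{81 - 1827} - \frac{643}{3879} = - \frac{4818}{-1746} - \frac{643}{3879} = \left(-4818\right) \left(- \frac{1}{1746}\right) - \frac{643}{3879} = \frac{803}{291} - \frac{643}{3879} = \frac{975908}{376263}$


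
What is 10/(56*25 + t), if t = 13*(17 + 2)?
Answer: 10/1647 ≈ 0.0060716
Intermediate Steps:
t = 247 (t = 13*19 = 247)
10/(56*25 + t) = 10/(56*25 + 247) = 10/(1400 + 247) = 10/1647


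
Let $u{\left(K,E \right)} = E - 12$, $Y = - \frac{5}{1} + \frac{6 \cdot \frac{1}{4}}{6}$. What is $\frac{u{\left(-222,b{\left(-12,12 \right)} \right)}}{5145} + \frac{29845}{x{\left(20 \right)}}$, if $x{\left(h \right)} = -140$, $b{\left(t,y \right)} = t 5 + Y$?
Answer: $- \frac{2193761}{10290} \approx -213.19$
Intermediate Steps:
$Y = - \frac{19}{4}$ ($Y = \left(-5\right) 1 + 6 \cdot \frac{1}{4} \cdot \frac{1}{6} = -5 + \frac{3}{2} \cdot \frac{1}{6} = -5 + \frac{1}{4} = - \frac{19}{4} \approx -4.75$)
$b{\left(t,y \right)} = - \frac{19}{4} + 5 t$ ($b{\left(t,y \right)} = t 5 - \frac{19}{4} = 5 t - \frac{19}{4} = - \frac{19}{4} + 5 t$)
$u{\left(K,E \right)} = -12 + E$ ($u{\left(K,E \right)} = E - 12 = -12 + E$)
$\frac{u{\left(-222,b{\left(-12,12 \right)} \right)}}{5145} + \frac{29845}{x{\left(20 \right)}} = \frac{-12 + \left(- \frac{19}{4} + 5 \left(-12\right)\right)}{5145} + \frac{29845}{-140} = \left(-12 - \frac{259}{4}\right) \frac{1}{5145} + 29845 \left(- \frac{1}{140}\right) = \left(-12 - \frac{259}{4}\right) \frac{1}{5145} - \frac{5969}{28} = \left(- \frac{307}{4}\right) \frac{1}{5145} - \frac{5969}{28} = - \frac{307}{20580} - \frac{5969}{28} = - \frac{2193761}{10290}$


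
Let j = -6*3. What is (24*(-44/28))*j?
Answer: 4752/7 ≈ 678.86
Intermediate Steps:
j = -18
(24*(-44/28))*j = (24*(-44/28))*(-18) = (24*(-44*1/28))*(-18) = (24*(-11/7))*(-18) = -264/7*(-18) = 4752/7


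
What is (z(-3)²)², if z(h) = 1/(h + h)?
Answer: 1/1296 ≈ 0.00077160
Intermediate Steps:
z(h) = 1/(2*h)
(z(-3)²)² = (((½)/(-3))²)² = (((½)*(-⅓))²)² = ((-⅙)²)² = (1/36)² = 1/1296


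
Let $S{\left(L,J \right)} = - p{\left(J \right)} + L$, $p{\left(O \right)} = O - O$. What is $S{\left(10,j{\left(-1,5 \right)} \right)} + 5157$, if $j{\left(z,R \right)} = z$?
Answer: $5167$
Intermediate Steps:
$p{\left(O \right)} = 0$
$S{\left(L,J \right)} = L$ ($S{\left(L,J \right)} = \left(-1\right) 0 + L = 0 + L = L$)
$S{\left(10,j{\left(-1,5 \right)} \right)} + 5157 = 10 + 5157 = 5167$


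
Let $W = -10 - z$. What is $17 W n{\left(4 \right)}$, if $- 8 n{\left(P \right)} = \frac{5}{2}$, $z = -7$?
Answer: $\frac{255}{16} \approx 15.938$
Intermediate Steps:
$W = -3$ ($W = -10 - -7 = -10 + 7 = -3$)
$n{\left(P \right)} = - \frac{5}{16}$ ($n{\left(P \right)} = - \frac{5 \cdot \frac{1}{2}}{8} = \left(- \frac{1}{8}\right) \frac{5}{2} = - \frac{5}{16}$)
$17 W n{\left(4 \right)} = 17 \left(-3\right) \left(- \frac{5}{16}\right) = \left(-51\right) \left(- \frac{5}{16}\right) = \frac{255}{16}$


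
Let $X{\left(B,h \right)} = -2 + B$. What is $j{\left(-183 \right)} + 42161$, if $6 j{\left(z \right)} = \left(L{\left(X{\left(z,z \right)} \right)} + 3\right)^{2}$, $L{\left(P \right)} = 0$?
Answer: $\frac{84325}{2} \approx 42163.0$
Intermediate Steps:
$j{\left(z \right)} = \frac{3}{2}$ ($j{\left(z \right)} = \frac{\left(0 + 3\right)^{2}}{6} = \frac{3^{2}}{6} = \frac{1}{6} \cdot 9 = \frac{3}{2}$)
$j{\left(-183 \right)} + 42161 = \frac{3}{2} + 42161 = \frac{84325}{2}$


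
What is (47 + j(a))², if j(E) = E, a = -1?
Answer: 2116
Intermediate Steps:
(47 + j(a))² = (47 - 1)² = 46² = 2116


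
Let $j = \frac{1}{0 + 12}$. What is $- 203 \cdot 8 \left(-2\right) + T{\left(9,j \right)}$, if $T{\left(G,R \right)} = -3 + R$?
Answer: $\frac{38941}{12} \approx 3245.1$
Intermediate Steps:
$j = \frac{1}{12} \approx 0.083333$
$- 203 \cdot 8 \left(-2\right) + T{\left(9,j \right)} = - 203 \cdot 8 \left(-2\right) + \left(-3 + \frac{1}{12}\right) = \left(-203\right) \left(-16\right) - \frac{35}{12} = 3248 - \frac{35}{12} = \frac{38941}{12}$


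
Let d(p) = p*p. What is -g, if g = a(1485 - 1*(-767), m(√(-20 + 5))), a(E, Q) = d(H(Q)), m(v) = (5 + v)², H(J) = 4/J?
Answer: -16/(5 + I*√15)⁴ ≈ 0.00875 + 0.0048412*I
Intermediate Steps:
d(p) = p²
a(E, Q) = 16/Q² (a(E, Q) = (4/Q)² = 16/Q²)
g = 16/(5 + I*√15)⁴ (g = 16/((5 + √(-20 + 5))²)² = 16/((5 + √(-15))²)² = 16/((5 + I*√15)²)² = 16/(5 + I*√15)⁴ ≈ -0.00875 - 0.0048412*I)
-g = -16/(5 + I*√15)⁴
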